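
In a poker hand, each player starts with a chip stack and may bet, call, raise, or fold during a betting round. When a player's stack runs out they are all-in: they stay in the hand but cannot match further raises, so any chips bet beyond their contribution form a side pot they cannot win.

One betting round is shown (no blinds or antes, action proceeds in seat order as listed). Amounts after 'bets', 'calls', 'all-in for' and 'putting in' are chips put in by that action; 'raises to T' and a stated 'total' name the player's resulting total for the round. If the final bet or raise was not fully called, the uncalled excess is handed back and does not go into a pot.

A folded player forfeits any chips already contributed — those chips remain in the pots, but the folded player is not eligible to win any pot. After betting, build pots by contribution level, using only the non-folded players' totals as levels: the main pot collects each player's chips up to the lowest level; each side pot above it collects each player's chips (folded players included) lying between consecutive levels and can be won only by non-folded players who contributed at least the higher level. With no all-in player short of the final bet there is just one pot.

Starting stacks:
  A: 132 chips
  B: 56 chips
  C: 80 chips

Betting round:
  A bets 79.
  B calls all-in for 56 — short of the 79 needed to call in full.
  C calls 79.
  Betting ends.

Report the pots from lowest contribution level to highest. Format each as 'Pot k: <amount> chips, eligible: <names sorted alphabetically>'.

Contributions: A=79, B=56, C=79
Pot levels (distinct totals of non-folded players): 56, 79
Layer 1-56: 56 each from A, B, C = 56*3 = 168 chips; eligible A, B, C
Layer 57-79: 23 each from A, C = 23*2 = 46 chips; eligible A, C

Pot 1: 168 chips, eligible: A, B, C
Pot 2: 46 chips, eligible: A, C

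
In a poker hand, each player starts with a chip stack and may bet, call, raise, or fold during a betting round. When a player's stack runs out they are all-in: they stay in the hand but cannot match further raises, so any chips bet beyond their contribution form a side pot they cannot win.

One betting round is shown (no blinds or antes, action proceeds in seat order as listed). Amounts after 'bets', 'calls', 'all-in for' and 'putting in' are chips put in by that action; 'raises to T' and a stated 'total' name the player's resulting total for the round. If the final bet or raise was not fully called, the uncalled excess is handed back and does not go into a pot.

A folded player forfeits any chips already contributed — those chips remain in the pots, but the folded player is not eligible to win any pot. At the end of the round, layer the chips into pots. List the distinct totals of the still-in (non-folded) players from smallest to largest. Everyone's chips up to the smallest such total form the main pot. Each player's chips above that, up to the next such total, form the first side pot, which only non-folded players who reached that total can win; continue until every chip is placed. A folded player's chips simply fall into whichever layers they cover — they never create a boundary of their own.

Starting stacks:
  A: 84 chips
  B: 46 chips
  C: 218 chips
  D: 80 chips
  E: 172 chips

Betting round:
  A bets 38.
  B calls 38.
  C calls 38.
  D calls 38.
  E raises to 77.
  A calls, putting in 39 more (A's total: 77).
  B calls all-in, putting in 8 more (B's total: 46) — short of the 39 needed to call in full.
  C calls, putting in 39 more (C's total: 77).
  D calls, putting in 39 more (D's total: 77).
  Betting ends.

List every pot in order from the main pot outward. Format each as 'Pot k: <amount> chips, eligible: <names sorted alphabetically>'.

Contributions: A=77, B=46, C=77, D=77, E=77
Pot levels (distinct totals of non-folded players): 46, 77
Layer 1-46: 46 each from A, B, C, D, E = 46*5 = 230 chips; eligible A, B, C, D, E
Layer 47-77: 31 each from A, C, D, E = 31*4 = 124 chips; eligible A, C, D, E

Pot 1: 230 chips, eligible: A, B, C, D, E
Pot 2: 124 chips, eligible: A, C, D, E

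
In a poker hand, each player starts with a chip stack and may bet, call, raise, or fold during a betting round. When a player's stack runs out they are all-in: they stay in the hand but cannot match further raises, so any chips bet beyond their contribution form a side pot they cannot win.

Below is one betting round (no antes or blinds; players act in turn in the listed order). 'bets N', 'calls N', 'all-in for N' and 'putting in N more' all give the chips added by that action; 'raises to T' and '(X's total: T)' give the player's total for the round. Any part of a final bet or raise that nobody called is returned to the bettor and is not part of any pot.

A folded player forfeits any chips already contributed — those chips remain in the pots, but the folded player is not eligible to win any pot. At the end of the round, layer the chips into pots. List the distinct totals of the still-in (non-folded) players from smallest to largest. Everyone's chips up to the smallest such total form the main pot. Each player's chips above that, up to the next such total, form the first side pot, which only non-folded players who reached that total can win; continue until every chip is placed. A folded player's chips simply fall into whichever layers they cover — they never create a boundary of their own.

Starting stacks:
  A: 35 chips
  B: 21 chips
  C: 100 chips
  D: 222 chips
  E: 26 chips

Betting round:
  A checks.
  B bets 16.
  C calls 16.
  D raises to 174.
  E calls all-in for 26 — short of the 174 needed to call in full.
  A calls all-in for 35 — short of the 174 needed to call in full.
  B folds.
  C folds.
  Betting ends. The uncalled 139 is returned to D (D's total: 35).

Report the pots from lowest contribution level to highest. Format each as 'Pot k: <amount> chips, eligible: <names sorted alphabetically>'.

Pot 1: 110 chips, eligible: A, D, E
Pot 2: 18 chips, eligible: A, D

Derivation:
Contributions (after 139 returned to D): A=35, B=16, C=16, D=35, E=26
Folded: B, C
Pot levels (distinct totals of non-folded players): 26, 35
Layer 1-26: A 26 + B 16 + C 16 + D 26 + E 26 = 110 chips; eligible A, D, E
Layer 27-35: 9 each from A, D = 9*2 = 18 chips; eligible A, D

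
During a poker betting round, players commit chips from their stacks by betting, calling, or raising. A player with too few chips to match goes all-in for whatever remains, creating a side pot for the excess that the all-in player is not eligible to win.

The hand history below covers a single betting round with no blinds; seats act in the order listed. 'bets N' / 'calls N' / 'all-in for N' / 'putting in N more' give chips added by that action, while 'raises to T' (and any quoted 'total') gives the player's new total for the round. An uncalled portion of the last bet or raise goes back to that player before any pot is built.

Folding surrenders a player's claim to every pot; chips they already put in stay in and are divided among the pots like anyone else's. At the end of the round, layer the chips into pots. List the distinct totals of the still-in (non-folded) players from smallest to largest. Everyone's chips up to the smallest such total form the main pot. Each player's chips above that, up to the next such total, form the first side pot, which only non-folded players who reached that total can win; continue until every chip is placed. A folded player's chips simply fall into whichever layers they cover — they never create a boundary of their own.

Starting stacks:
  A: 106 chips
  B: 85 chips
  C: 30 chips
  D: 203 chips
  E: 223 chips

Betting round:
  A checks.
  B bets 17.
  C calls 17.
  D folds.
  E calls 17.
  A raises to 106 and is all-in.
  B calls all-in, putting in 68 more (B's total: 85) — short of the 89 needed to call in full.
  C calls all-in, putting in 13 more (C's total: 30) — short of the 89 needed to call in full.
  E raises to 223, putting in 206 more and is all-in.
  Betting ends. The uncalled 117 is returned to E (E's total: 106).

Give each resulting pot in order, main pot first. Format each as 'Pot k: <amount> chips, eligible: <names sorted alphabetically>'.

Pot 1: 120 chips, eligible: A, B, C, E
Pot 2: 165 chips, eligible: A, B, E
Pot 3: 42 chips, eligible: A, E

Derivation:
Contributions (after 117 returned to E): A=106, B=85, C=30, E=106
Folded: D
Pot levels (distinct totals of non-folded players): 30, 85, 106
Layer 1-30: 30 each from A, B, C, E = 30*4 = 120 chips; eligible A, B, C, E
Layer 31-85: 55 each from A, B, E = 55*3 = 165 chips; eligible A, B, E
Layer 86-106: 21 each from A, E = 21*2 = 42 chips; eligible A, E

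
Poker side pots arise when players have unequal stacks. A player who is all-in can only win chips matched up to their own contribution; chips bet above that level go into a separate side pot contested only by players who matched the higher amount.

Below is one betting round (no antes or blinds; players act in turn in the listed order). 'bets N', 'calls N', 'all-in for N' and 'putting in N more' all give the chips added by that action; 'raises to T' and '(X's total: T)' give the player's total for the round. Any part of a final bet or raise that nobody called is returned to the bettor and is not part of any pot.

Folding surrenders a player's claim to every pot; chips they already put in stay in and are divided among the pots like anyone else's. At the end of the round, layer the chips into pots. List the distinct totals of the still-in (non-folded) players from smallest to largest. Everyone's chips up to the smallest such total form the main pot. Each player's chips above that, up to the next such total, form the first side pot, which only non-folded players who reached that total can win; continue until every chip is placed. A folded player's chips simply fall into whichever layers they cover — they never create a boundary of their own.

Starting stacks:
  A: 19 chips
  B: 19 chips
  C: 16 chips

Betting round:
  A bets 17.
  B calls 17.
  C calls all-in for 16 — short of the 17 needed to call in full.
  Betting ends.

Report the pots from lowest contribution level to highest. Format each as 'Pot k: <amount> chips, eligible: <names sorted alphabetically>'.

Pot 1: 48 chips, eligible: A, B, C
Pot 2: 2 chips, eligible: A, B

Derivation:
Contributions: A=17, B=17, C=16
Pot levels (distinct totals of non-folded players): 16, 17
Layer 1-16: 16 each from A, B, C = 16*3 = 48 chips; eligible A, B, C
Layer 17-17: 1 each from A, B = 1*2 = 2 chips; eligible A, B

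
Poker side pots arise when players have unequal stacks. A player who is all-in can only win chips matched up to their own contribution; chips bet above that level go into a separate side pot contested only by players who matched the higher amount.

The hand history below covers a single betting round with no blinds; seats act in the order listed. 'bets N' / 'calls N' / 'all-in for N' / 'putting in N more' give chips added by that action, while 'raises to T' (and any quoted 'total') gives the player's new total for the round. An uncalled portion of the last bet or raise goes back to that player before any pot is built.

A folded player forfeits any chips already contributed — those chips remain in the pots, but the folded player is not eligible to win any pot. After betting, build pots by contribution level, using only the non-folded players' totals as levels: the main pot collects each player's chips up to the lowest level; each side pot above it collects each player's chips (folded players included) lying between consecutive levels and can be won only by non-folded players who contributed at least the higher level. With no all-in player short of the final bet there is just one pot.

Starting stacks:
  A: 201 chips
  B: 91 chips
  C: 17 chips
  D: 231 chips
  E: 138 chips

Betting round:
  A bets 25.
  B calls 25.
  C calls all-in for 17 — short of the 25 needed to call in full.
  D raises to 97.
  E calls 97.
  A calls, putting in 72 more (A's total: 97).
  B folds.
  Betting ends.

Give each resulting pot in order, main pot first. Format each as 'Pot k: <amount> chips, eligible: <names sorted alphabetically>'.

Contributions: A=97, B=25, C=17, D=97, E=97
Folded: B
Pot levels (distinct totals of non-folded players): 17, 97
Layer 1-17: 17 each from A, B, C, D, E = 17*5 = 85 chips; eligible A, C, D, E
Layer 18-97: A 80 + B 8 + D 80 + E 80 = 248 chips; eligible A, D, E

Pot 1: 85 chips, eligible: A, C, D, E
Pot 2: 248 chips, eligible: A, D, E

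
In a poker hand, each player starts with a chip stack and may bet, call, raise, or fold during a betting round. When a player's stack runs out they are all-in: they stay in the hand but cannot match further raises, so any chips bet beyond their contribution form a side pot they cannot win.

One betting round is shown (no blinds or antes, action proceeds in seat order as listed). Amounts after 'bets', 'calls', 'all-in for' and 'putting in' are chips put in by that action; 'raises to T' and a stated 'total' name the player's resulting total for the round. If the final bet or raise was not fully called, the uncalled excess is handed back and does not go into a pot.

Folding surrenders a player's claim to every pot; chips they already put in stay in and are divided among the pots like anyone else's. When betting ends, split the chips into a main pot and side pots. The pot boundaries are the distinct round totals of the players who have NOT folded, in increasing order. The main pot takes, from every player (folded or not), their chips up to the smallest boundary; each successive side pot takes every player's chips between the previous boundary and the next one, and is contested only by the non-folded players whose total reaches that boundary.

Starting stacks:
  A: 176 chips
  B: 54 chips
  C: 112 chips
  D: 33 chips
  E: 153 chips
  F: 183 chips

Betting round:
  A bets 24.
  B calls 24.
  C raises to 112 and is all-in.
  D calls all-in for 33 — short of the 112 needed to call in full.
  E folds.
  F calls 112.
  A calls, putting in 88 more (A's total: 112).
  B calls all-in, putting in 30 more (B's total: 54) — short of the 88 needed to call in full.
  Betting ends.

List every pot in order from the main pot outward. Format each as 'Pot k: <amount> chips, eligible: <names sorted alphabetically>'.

Pot 1: 165 chips, eligible: A, B, C, D, F
Pot 2: 84 chips, eligible: A, B, C, F
Pot 3: 174 chips, eligible: A, C, F

Derivation:
Contributions: A=112, B=54, C=112, D=33, F=112
Folded: E
Pot levels (distinct totals of non-folded players): 33, 54, 112
Layer 1-33: 33 each from A, B, C, D, F = 33*5 = 165 chips; eligible A, B, C, D, F
Layer 34-54: 21 each from A, B, C, F = 21*4 = 84 chips; eligible A, B, C, F
Layer 55-112: 58 each from A, C, F = 58*3 = 174 chips; eligible A, C, F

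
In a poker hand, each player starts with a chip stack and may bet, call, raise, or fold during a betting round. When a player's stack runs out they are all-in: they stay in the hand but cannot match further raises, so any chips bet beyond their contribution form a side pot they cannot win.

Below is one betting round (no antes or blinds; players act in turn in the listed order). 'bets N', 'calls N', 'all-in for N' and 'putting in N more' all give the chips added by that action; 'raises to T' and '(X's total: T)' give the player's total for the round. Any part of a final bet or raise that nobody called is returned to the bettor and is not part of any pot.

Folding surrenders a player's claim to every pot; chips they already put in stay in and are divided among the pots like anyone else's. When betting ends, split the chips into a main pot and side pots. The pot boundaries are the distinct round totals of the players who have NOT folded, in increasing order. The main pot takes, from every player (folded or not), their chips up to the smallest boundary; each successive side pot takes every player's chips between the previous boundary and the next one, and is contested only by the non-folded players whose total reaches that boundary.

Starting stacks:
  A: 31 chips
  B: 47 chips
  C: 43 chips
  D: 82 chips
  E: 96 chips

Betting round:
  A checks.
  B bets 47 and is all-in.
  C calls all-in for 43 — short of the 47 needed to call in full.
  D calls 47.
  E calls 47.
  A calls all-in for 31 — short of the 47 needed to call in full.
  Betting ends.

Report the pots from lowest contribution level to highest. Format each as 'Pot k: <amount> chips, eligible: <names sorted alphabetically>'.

Contributions: A=31, B=47, C=43, D=47, E=47
Pot levels (distinct totals of non-folded players): 31, 43, 47
Layer 1-31: 31 each from A, B, C, D, E = 31*5 = 155 chips; eligible A, B, C, D, E
Layer 32-43: 12 each from B, C, D, E = 12*4 = 48 chips; eligible B, C, D, E
Layer 44-47: 4 each from B, D, E = 4*3 = 12 chips; eligible B, D, E

Pot 1: 155 chips, eligible: A, B, C, D, E
Pot 2: 48 chips, eligible: B, C, D, E
Pot 3: 12 chips, eligible: B, D, E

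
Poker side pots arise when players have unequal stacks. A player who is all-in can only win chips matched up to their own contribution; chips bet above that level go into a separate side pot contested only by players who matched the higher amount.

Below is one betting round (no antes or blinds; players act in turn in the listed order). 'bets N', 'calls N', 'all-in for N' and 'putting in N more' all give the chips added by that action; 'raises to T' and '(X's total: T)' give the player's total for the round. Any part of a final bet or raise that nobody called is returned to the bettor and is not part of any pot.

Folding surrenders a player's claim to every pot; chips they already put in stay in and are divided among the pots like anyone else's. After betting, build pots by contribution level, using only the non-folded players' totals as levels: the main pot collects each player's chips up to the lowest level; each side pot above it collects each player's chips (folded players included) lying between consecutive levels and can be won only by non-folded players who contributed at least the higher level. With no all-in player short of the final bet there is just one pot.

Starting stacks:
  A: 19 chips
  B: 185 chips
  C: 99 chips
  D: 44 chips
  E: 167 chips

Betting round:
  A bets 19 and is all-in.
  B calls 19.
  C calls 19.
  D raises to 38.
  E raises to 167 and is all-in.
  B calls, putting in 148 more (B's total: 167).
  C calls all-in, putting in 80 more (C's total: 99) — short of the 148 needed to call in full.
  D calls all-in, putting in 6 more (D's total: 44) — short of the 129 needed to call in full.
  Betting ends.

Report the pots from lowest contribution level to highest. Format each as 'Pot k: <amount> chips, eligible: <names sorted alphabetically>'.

Contributions: A=19, B=167, C=99, D=44, E=167
Pot levels (distinct totals of non-folded players): 19, 44, 99, 167
Layer 1-19: 19 each from A, B, C, D, E = 19*5 = 95 chips; eligible A, B, C, D, E
Layer 20-44: 25 each from B, C, D, E = 25*4 = 100 chips; eligible B, C, D, E
Layer 45-99: 55 each from B, C, E = 55*3 = 165 chips; eligible B, C, E
Layer 100-167: 68 each from B, E = 68*2 = 136 chips; eligible B, E

Pot 1: 95 chips, eligible: A, B, C, D, E
Pot 2: 100 chips, eligible: B, C, D, E
Pot 3: 165 chips, eligible: B, C, E
Pot 4: 136 chips, eligible: B, E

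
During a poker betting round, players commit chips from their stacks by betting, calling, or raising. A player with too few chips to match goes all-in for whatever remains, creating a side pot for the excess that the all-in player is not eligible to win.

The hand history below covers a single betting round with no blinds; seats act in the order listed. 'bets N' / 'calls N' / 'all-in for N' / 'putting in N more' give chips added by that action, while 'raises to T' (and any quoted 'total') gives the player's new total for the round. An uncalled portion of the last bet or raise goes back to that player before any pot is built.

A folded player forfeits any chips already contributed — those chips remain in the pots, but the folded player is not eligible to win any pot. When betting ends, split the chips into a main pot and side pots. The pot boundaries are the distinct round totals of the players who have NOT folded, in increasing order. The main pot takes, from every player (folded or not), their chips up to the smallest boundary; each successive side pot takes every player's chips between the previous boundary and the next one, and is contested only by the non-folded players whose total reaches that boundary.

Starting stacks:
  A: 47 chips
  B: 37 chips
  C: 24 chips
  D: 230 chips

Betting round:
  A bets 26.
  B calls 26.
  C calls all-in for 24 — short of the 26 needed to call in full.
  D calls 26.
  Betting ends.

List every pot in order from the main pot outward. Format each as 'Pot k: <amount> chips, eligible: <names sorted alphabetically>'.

Pot 1: 96 chips, eligible: A, B, C, D
Pot 2: 6 chips, eligible: A, B, D

Derivation:
Contributions: A=26, B=26, C=24, D=26
Pot levels (distinct totals of non-folded players): 24, 26
Layer 1-24: 24 each from A, B, C, D = 24*4 = 96 chips; eligible A, B, C, D
Layer 25-26: 2 each from A, B, D = 2*3 = 6 chips; eligible A, B, D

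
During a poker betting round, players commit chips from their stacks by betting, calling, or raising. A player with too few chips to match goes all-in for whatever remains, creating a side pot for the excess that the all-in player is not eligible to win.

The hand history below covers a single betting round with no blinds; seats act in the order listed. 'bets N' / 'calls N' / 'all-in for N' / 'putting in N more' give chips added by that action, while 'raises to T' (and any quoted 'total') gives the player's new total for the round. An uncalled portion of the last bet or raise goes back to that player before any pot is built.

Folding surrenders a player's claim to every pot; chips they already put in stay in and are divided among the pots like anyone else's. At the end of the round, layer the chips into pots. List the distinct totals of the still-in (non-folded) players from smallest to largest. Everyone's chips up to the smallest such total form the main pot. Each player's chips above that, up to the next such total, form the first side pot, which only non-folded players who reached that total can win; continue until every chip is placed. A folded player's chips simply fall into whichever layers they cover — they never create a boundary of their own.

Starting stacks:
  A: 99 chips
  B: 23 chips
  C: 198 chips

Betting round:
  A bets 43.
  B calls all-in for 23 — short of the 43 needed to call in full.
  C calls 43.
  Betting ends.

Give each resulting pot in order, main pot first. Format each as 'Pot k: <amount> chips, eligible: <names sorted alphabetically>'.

Pot 1: 69 chips, eligible: A, B, C
Pot 2: 40 chips, eligible: A, C

Derivation:
Contributions: A=43, B=23, C=43
Pot levels (distinct totals of non-folded players): 23, 43
Layer 1-23: 23 each from A, B, C = 23*3 = 69 chips; eligible A, B, C
Layer 24-43: 20 each from A, C = 20*2 = 40 chips; eligible A, C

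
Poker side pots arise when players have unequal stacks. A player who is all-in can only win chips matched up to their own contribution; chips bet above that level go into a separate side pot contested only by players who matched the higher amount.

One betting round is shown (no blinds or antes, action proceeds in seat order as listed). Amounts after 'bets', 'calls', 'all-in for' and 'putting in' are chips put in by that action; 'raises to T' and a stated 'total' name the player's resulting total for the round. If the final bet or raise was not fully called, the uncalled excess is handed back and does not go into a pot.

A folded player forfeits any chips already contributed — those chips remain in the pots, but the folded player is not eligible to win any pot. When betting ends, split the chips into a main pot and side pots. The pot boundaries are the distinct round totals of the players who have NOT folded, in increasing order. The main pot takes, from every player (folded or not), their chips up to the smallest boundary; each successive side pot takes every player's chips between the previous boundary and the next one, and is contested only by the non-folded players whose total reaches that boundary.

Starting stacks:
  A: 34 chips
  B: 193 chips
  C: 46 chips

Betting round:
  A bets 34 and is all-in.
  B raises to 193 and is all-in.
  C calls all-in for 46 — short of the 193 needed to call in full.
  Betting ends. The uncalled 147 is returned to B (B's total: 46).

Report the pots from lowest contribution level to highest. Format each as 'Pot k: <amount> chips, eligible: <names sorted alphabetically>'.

Pot 1: 102 chips, eligible: A, B, C
Pot 2: 24 chips, eligible: B, C

Derivation:
Contributions (after 147 returned to B): A=34, B=46, C=46
Pot levels (distinct totals of non-folded players): 34, 46
Layer 1-34: 34 each from A, B, C = 34*3 = 102 chips; eligible A, B, C
Layer 35-46: 12 each from B, C = 12*2 = 24 chips; eligible B, C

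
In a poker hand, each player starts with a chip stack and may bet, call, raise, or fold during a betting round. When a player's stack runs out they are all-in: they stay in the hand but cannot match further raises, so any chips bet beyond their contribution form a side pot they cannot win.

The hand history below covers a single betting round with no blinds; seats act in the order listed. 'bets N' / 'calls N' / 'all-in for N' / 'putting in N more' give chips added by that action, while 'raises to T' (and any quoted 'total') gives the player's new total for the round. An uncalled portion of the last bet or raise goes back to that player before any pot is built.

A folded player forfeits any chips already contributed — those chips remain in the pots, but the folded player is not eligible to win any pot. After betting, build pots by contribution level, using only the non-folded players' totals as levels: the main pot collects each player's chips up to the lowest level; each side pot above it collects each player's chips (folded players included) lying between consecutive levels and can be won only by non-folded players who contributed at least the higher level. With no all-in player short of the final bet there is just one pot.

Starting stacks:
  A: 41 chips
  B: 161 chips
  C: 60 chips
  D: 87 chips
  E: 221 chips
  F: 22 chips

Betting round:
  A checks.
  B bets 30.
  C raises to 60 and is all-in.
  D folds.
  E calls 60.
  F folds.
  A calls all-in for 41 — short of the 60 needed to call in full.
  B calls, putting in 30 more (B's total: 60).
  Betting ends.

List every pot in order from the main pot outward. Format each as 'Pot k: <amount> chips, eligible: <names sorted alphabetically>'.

Pot 1: 164 chips, eligible: A, B, C, E
Pot 2: 57 chips, eligible: B, C, E

Derivation:
Contributions: A=41, B=60, C=60, E=60
Folded: D, F
Pot levels (distinct totals of non-folded players): 41, 60
Layer 1-41: 41 each from A, B, C, E = 41*4 = 164 chips; eligible A, B, C, E
Layer 42-60: 19 each from B, C, E = 19*3 = 57 chips; eligible B, C, E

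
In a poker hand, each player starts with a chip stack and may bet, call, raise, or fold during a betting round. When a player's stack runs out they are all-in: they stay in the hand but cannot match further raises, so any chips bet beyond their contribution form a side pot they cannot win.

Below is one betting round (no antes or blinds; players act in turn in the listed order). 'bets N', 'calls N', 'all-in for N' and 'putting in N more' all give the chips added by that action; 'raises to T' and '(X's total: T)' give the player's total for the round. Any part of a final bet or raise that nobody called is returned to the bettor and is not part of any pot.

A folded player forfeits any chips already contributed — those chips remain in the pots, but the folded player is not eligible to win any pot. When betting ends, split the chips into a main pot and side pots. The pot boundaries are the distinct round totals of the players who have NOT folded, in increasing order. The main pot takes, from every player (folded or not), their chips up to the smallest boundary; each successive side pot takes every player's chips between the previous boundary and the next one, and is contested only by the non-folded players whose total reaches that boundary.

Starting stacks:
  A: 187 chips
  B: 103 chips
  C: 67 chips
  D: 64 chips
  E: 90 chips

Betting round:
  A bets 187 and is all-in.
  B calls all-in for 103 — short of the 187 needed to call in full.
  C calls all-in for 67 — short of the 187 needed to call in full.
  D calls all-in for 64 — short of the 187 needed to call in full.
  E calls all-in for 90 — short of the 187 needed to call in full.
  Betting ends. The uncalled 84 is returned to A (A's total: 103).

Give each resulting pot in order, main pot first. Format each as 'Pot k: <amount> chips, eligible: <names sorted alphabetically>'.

Pot 1: 320 chips, eligible: A, B, C, D, E
Pot 2: 12 chips, eligible: A, B, C, E
Pot 3: 69 chips, eligible: A, B, E
Pot 4: 26 chips, eligible: A, B

Derivation:
Contributions (after 84 returned to A): A=103, B=103, C=67, D=64, E=90
Pot levels (distinct totals of non-folded players): 64, 67, 90, 103
Layer 1-64: 64 each from A, B, C, D, E = 64*5 = 320 chips; eligible A, B, C, D, E
Layer 65-67: 3 each from A, B, C, E = 3*4 = 12 chips; eligible A, B, C, E
Layer 68-90: 23 each from A, B, E = 23*3 = 69 chips; eligible A, B, E
Layer 91-103: 13 each from A, B = 13*2 = 26 chips; eligible A, B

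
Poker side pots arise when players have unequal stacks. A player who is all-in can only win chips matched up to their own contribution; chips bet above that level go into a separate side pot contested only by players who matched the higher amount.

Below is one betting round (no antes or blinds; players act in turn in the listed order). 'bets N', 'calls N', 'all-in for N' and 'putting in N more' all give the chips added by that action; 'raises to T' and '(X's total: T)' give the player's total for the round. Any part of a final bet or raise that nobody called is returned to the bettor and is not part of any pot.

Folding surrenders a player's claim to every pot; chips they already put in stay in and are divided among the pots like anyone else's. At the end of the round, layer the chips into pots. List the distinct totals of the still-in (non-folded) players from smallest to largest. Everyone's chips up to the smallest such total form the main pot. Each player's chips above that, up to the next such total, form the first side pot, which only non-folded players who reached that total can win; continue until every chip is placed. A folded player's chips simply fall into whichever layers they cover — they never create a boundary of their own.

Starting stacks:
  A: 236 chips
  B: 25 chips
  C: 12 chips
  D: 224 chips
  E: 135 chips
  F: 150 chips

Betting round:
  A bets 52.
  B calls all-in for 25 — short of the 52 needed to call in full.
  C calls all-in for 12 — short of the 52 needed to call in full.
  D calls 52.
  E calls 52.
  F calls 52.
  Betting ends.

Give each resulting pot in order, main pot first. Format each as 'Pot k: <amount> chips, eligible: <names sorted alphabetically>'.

Contributions: A=52, B=25, C=12, D=52, E=52, F=52
Pot levels (distinct totals of non-folded players): 12, 25, 52
Layer 1-12: 12 each from A, B, C, D, E, F = 12*6 = 72 chips; eligible A, B, C, D, E, F
Layer 13-25: 13 each from A, B, D, E, F = 13*5 = 65 chips; eligible A, B, D, E, F
Layer 26-52: 27 each from A, D, E, F = 27*4 = 108 chips; eligible A, D, E, F

Pot 1: 72 chips, eligible: A, B, C, D, E, F
Pot 2: 65 chips, eligible: A, B, D, E, F
Pot 3: 108 chips, eligible: A, D, E, F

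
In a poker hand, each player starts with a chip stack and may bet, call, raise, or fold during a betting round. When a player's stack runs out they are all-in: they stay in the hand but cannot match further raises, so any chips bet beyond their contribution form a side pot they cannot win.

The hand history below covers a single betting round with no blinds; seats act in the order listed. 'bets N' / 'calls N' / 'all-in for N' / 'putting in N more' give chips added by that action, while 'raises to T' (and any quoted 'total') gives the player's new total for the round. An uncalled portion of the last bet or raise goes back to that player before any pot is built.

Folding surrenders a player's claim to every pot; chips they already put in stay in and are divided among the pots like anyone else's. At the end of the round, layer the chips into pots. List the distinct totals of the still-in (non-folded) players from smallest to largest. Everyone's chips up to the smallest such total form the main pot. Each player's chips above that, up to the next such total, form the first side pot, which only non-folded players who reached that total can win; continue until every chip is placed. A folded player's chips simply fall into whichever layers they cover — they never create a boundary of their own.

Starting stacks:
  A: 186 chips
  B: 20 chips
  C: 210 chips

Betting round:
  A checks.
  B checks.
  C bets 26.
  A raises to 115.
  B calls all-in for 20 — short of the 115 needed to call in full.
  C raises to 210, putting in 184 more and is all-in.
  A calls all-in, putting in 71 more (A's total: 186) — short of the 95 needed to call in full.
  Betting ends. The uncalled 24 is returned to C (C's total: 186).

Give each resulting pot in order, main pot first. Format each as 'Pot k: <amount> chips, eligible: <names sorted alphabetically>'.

Pot 1: 60 chips, eligible: A, B, C
Pot 2: 332 chips, eligible: A, C

Derivation:
Contributions (after 24 returned to C): A=186, B=20, C=186
Pot levels (distinct totals of non-folded players): 20, 186
Layer 1-20: 20 each from A, B, C = 20*3 = 60 chips; eligible A, B, C
Layer 21-186: 166 each from A, C = 166*2 = 332 chips; eligible A, C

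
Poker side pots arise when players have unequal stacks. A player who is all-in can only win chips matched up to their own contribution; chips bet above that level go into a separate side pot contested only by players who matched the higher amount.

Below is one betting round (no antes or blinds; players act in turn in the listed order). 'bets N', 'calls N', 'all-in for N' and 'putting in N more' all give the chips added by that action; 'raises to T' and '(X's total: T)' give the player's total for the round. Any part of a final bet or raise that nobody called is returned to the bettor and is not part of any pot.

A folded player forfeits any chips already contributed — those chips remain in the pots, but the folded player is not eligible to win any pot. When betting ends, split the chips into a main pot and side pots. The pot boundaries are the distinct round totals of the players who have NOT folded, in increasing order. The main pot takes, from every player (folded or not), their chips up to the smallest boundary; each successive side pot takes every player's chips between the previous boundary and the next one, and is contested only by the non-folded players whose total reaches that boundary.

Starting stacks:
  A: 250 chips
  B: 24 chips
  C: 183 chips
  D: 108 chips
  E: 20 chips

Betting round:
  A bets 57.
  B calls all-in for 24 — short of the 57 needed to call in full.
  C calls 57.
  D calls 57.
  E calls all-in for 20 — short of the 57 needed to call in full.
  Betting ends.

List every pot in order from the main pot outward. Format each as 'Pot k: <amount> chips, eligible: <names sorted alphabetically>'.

Contributions: A=57, B=24, C=57, D=57, E=20
Pot levels (distinct totals of non-folded players): 20, 24, 57
Layer 1-20: 20 each from A, B, C, D, E = 20*5 = 100 chips; eligible A, B, C, D, E
Layer 21-24: 4 each from A, B, C, D = 4*4 = 16 chips; eligible A, B, C, D
Layer 25-57: 33 each from A, C, D = 33*3 = 99 chips; eligible A, C, D

Pot 1: 100 chips, eligible: A, B, C, D, E
Pot 2: 16 chips, eligible: A, B, C, D
Pot 3: 99 chips, eligible: A, C, D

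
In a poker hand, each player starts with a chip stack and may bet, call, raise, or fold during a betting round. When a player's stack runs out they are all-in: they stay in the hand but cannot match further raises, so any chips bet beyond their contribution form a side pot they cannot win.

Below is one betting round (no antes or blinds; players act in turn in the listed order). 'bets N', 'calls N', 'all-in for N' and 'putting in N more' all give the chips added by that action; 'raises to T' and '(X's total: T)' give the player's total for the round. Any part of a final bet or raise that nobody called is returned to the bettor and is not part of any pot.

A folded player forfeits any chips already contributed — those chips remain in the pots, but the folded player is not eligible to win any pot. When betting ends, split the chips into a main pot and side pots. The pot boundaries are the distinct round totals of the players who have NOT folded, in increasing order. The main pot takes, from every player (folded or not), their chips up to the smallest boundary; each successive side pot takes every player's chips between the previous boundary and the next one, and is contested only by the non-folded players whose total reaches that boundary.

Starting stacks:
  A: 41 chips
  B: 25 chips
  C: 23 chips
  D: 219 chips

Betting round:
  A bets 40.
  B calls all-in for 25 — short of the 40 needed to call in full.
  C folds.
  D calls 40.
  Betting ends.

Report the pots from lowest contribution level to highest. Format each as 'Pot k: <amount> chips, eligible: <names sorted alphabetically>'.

Pot 1: 75 chips, eligible: A, B, D
Pot 2: 30 chips, eligible: A, D

Derivation:
Contributions: A=40, B=25, D=40
Folded: C
Pot levels (distinct totals of non-folded players): 25, 40
Layer 1-25: 25 each from A, B, D = 25*3 = 75 chips; eligible A, B, D
Layer 26-40: 15 each from A, D = 15*2 = 30 chips; eligible A, D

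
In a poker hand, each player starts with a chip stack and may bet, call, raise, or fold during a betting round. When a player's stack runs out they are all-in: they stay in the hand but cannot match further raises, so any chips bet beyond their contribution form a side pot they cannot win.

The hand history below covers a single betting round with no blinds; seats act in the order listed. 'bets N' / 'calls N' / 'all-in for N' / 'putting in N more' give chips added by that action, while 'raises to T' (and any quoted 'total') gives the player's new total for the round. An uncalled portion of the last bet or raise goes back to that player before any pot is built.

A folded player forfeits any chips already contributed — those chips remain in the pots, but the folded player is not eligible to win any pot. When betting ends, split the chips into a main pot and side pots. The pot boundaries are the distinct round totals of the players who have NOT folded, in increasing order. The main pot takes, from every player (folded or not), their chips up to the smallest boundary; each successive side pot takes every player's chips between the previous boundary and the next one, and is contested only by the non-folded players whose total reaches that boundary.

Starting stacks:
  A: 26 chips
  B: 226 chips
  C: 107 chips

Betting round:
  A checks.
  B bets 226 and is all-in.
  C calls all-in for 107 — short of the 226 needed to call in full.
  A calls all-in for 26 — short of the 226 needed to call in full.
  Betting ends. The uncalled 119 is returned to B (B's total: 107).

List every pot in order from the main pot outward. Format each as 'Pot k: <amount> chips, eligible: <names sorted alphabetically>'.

Pot 1: 78 chips, eligible: A, B, C
Pot 2: 162 chips, eligible: B, C

Derivation:
Contributions (after 119 returned to B): A=26, B=107, C=107
Pot levels (distinct totals of non-folded players): 26, 107
Layer 1-26: 26 each from A, B, C = 26*3 = 78 chips; eligible A, B, C
Layer 27-107: 81 each from B, C = 81*2 = 162 chips; eligible B, C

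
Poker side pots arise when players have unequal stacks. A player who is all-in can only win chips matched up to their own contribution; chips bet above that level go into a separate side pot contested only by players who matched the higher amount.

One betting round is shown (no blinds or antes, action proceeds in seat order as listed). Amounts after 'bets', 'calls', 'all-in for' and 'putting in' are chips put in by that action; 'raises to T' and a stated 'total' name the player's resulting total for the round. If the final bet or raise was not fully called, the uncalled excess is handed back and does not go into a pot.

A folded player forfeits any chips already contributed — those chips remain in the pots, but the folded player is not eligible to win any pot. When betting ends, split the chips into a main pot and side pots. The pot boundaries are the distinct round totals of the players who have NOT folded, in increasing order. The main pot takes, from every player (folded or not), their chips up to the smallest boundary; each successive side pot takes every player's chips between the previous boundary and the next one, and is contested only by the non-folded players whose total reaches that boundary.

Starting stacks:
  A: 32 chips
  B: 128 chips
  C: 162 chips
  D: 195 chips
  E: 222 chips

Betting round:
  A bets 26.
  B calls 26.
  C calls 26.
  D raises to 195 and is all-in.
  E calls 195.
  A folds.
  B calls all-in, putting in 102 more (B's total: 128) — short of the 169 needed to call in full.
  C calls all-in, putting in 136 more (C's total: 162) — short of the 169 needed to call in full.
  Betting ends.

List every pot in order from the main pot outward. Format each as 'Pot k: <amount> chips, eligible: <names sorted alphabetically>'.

Contributions: A=26, B=128, C=162, D=195, E=195
Folded: A
Pot levels (distinct totals of non-folded players): 128, 162, 195
Layer 1-128: A 26 + B 128 + C 128 + D 128 + E 128 = 538 chips; eligible B, C, D, E
Layer 129-162: 34 each from C, D, E = 34*3 = 102 chips; eligible C, D, E
Layer 163-195: 33 each from D, E = 33*2 = 66 chips; eligible D, E

Pot 1: 538 chips, eligible: B, C, D, E
Pot 2: 102 chips, eligible: C, D, E
Pot 3: 66 chips, eligible: D, E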